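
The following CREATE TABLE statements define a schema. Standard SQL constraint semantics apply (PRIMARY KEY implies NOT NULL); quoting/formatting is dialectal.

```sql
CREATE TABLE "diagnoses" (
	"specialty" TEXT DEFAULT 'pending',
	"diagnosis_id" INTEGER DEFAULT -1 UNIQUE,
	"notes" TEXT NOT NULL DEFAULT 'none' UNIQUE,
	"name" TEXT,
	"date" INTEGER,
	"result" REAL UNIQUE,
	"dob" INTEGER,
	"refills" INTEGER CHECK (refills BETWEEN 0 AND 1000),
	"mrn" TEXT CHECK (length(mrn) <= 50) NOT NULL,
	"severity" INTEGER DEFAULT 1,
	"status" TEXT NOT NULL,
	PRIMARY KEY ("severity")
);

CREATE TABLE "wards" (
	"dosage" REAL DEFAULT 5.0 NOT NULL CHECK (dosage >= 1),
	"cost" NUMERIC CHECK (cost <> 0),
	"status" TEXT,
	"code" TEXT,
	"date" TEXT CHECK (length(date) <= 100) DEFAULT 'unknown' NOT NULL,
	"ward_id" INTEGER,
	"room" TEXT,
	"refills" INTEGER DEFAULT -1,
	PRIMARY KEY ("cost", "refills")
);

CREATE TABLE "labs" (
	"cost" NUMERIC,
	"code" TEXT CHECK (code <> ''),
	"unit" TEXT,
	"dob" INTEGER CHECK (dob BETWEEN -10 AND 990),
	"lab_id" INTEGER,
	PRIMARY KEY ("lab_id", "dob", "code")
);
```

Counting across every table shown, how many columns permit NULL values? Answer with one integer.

13

diagnoses: 7 nullable (specialty, diagnosis_id, name, date, result, dob, refills — PK (severity) and explicit NOT NULL columns excluded).
wards: 4 nullable (status, code, ward_id, room — PK (cost, refills) and explicit NOT NULL columns excluded).
labs: 2 nullable (cost, unit — PK (lab_id, dob, code) and explicit NOT NULL columns excluded).
Total: 7 + 4 + 2 = 13.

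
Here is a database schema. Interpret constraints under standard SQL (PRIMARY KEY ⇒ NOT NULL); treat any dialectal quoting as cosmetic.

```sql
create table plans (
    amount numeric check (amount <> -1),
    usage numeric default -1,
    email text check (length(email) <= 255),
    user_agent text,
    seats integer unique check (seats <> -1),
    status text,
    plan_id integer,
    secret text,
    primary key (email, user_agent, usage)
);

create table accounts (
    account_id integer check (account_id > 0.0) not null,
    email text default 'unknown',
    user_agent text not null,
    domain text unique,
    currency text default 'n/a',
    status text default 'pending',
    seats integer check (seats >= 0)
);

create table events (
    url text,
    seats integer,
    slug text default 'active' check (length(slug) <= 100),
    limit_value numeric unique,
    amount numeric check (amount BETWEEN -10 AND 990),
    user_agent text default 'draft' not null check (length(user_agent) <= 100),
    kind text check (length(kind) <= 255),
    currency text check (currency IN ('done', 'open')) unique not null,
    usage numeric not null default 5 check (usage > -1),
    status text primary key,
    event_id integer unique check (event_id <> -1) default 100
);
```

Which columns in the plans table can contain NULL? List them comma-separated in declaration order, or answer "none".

amount, seats, status, plan_id, secret

- amount: CHECK does not forbid NULL (a CHECK constraint passes when its expression is NULL) → nullable.
- usage: part of the PRIMARY KEY, which implies NOT NULL → not nullable.
- email: part of the PRIMARY KEY, which implies NOT NULL → not nullable.
- user_agent: part of the PRIMARY KEY, which implies NOT NULL → not nullable.
- seats: CHECK does not forbid NULL (a CHECK constraint passes when its expression is NULL) → nullable.
- status: no NOT NULL constraint applies → nullable.
- plan_id: no NOT NULL constraint applies → nullable.
- secret: no NOT NULL constraint applies → nullable.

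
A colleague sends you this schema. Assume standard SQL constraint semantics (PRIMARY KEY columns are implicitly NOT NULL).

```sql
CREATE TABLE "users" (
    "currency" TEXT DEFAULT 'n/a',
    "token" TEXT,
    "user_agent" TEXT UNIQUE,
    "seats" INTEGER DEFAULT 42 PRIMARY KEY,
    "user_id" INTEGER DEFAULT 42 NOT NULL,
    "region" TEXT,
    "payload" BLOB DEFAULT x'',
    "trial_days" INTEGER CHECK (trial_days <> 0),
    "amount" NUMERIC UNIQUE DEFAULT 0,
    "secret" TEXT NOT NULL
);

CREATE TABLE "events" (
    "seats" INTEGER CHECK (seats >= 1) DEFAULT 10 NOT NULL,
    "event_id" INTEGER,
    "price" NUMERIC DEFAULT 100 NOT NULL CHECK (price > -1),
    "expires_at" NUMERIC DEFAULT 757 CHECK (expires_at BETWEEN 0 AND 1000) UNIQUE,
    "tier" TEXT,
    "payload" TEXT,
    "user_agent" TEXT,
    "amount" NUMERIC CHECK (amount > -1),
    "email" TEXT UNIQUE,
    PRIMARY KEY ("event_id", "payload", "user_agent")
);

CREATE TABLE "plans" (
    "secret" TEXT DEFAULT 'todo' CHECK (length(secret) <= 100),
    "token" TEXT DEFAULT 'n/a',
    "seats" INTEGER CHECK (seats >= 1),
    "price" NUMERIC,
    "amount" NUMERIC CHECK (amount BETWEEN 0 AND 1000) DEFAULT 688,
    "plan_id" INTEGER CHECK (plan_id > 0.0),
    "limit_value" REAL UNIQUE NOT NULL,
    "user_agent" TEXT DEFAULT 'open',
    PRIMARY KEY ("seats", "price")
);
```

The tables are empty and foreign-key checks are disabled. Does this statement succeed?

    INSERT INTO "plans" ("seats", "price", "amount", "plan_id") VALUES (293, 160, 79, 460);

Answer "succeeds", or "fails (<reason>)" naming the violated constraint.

limit_value is omitted from the column list and has no DEFAULT, so it would receive NULL.
But limit_value is declared NOT NULL.

fails (NOT NULL on limit_value)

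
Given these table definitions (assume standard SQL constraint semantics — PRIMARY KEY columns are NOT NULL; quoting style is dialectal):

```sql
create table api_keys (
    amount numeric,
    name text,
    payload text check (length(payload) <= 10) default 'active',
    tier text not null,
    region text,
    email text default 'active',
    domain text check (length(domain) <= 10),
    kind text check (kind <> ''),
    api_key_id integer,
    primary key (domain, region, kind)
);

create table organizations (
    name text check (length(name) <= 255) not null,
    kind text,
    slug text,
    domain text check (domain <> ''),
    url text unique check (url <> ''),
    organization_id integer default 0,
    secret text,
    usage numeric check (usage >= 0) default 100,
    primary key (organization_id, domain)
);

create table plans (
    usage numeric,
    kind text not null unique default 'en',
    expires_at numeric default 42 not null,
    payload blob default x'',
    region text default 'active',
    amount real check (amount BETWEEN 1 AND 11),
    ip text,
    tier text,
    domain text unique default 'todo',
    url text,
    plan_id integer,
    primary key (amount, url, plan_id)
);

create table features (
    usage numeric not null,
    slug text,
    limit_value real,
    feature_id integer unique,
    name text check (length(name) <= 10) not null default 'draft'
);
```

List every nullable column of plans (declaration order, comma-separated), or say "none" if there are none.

usage, payload, region, ip, tier, domain

- usage: no NOT NULL constraint applies → nullable.
- kind: declared NOT NULL → not nullable.
- expires_at: declared NOT NULL → not nullable.
- payload: DEFAULT only fills an omitted column; an explicit NULL is still allowed → nullable.
- region: DEFAULT only fills an omitted column; an explicit NULL is still allowed → nullable.
- amount: part of the PRIMARY KEY, which implies NOT NULL → not nullable.
- ip: no NOT NULL constraint applies → nullable.
- tier: no NOT NULL constraint applies → nullable.
- domain: UNIQUE does not imply NOT NULL → nullable.
- url: part of the PRIMARY KEY, which implies NOT NULL → not nullable.
- plan_id: part of the PRIMARY KEY, which implies NOT NULL → not nullable.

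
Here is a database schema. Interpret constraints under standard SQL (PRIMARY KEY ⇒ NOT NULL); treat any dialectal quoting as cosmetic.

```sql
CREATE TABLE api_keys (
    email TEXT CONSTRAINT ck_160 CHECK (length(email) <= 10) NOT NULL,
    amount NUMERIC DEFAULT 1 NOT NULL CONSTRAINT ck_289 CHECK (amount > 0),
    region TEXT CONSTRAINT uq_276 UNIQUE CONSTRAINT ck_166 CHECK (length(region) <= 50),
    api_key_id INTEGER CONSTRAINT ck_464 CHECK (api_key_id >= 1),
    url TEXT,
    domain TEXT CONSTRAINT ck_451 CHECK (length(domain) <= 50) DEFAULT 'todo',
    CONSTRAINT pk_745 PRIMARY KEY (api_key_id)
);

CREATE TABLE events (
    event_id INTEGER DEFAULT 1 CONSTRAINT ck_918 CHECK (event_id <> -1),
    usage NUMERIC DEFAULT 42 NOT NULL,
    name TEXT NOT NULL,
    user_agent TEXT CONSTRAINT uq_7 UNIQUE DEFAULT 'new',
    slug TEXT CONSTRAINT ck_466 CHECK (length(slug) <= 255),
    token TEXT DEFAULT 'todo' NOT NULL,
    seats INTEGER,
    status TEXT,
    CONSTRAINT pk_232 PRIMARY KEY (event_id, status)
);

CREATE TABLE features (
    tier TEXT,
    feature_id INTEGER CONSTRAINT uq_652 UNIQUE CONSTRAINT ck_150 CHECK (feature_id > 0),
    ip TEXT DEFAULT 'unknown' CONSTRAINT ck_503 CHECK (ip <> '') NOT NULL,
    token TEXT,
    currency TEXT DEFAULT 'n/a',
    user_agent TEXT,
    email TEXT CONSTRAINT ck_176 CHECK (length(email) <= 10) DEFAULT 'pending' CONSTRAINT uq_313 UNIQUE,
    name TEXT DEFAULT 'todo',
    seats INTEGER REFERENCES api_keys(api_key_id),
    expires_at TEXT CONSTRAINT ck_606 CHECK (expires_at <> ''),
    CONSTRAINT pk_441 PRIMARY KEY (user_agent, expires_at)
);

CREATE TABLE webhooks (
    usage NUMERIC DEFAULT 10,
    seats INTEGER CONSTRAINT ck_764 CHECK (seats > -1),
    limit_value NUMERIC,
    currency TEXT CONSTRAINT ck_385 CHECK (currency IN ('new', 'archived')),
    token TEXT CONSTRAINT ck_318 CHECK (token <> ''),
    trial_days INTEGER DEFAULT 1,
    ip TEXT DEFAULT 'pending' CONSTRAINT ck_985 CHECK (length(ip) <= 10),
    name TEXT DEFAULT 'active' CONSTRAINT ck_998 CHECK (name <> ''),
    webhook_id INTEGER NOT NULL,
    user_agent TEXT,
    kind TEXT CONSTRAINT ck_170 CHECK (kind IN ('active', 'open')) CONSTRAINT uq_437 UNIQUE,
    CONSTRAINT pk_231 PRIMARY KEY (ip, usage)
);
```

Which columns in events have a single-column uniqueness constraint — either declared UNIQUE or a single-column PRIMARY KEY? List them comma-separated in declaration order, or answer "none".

- event_id: part of a composite PRIMARY KEY — only the tuple is unique, not this column on its own.
- usage: no UNIQUE or single-column PK constraint.
- name: no UNIQUE or single-column PK constraint.
- user_agent: declared UNIQUE → unique.
- slug: no UNIQUE or single-column PK constraint.
- token: no UNIQUE or single-column PK constraint.
- seats: no UNIQUE or single-column PK constraint.
- status: part of a composite PRIMARY KEY — only the tuple is unique, not this column on its own.

user_agent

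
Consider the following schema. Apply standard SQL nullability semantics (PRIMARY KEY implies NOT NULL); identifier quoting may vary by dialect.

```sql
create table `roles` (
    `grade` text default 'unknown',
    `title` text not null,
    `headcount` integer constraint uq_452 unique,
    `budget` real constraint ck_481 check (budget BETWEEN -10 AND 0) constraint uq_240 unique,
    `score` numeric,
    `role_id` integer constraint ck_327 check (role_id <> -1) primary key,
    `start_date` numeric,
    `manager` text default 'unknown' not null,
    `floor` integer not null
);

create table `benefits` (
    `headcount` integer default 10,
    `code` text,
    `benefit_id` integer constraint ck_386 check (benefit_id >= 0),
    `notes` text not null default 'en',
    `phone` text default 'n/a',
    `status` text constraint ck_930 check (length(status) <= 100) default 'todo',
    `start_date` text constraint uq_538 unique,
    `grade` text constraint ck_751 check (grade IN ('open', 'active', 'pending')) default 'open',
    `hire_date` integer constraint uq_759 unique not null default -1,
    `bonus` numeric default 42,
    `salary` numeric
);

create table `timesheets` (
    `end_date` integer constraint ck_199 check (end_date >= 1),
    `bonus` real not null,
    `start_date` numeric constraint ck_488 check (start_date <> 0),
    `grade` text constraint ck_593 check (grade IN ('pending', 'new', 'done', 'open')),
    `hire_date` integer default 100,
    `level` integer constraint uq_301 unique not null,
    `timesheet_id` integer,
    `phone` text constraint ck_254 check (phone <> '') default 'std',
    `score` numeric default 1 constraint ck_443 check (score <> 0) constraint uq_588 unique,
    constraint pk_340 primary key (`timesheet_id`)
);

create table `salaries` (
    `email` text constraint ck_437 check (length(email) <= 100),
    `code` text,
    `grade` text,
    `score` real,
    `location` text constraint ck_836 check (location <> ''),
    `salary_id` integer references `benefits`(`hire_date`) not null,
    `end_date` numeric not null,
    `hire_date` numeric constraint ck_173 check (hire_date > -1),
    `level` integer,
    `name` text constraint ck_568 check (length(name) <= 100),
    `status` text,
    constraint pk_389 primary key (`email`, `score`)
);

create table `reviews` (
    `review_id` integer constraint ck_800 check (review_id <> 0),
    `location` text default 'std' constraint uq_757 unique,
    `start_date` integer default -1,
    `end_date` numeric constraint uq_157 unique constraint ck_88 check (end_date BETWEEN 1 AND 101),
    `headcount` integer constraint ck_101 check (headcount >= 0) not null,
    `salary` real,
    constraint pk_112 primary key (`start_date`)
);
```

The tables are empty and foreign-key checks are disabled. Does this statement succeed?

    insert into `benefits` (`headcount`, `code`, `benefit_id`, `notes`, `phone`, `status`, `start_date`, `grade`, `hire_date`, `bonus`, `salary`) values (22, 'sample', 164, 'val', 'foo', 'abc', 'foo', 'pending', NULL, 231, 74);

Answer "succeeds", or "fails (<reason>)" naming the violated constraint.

fails (NOT NULL on hire_date)

hire_date is explicitly set to NULL, but hire_date is declared NOT NULL.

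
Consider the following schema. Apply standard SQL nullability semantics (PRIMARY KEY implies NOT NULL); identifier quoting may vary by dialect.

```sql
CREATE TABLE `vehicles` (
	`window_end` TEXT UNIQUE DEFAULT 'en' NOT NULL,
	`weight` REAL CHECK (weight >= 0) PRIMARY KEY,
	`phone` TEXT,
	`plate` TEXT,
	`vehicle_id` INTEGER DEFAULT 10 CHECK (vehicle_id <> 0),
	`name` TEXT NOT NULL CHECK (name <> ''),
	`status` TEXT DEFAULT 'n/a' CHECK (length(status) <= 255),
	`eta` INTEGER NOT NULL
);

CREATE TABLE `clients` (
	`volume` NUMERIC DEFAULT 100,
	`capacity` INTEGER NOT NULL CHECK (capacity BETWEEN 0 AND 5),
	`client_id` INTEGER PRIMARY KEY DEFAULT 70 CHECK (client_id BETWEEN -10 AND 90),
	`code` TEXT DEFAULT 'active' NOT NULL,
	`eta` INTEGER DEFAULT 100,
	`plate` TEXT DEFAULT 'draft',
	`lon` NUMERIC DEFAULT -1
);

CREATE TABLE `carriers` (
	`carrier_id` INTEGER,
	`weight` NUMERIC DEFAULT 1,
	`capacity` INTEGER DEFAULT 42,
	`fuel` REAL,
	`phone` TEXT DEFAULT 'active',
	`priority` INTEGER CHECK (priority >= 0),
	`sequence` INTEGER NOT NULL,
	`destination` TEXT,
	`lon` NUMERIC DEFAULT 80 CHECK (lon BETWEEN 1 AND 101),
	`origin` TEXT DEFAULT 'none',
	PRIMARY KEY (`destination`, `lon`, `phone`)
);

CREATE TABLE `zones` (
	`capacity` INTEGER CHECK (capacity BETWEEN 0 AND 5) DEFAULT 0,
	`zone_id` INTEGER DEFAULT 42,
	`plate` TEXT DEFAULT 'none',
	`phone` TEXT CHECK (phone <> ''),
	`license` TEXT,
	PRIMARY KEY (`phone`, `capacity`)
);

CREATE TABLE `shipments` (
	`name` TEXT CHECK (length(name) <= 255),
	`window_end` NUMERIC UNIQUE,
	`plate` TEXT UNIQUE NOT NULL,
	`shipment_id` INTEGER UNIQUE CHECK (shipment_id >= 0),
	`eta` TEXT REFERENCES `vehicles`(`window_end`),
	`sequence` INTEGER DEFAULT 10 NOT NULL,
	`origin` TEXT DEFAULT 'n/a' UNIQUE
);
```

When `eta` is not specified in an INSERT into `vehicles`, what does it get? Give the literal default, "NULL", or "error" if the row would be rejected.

eta has no DEFAULT clause.
Omitting it would insert NULL, but it is declared NOT NULL, so the INSERT fails.

error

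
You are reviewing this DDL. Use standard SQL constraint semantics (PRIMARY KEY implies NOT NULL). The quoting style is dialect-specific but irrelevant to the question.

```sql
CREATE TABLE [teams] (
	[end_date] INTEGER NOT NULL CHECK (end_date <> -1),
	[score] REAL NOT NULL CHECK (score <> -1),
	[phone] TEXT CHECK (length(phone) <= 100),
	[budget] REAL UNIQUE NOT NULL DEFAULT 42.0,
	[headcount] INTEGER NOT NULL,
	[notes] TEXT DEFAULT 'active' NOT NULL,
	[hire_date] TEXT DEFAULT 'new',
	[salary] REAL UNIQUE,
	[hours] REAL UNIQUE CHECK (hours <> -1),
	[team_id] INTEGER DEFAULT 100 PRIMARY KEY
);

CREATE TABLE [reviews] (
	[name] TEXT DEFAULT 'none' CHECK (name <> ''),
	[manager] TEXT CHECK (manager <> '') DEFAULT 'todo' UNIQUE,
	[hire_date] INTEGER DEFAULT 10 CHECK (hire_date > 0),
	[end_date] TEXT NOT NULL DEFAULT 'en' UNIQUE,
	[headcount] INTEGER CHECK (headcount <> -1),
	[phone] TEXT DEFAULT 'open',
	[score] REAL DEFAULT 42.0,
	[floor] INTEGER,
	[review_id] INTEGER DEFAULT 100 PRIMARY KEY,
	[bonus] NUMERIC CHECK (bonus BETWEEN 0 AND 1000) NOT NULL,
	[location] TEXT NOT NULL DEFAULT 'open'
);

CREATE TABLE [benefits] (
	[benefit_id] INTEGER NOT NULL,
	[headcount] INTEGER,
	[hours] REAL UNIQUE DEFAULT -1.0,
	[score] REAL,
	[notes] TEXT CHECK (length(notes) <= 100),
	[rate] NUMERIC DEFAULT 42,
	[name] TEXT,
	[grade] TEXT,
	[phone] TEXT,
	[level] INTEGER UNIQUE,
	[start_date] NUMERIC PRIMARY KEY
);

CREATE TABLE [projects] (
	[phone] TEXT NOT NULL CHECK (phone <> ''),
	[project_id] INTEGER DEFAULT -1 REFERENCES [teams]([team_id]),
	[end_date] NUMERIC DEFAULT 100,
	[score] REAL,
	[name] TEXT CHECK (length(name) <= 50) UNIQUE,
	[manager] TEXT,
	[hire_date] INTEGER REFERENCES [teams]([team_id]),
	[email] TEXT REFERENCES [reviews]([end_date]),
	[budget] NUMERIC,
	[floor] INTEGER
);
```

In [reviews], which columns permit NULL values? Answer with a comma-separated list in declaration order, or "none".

- name: CHECK does not forbid NULL (a CHECK constraint passes when its expression is NULL) → nullable.
- manager: CHECK does not forbid NULL (a CHECK constraint passes when its expression is NULL) → nullable.
- hire_date: CHECK does not forbid NULL (a CHECK constraint passes when its expression is NULL) → nullable.
- end_date: declared NOT NULL → not nullable.
- headcount: CHECK does not forbid NULL (a CHECK constraint passes when its expression is NULL) → nullable.
- phone: DEFAULT only fills an omitted column; an explicit NULL is still allowed → nullable.
- score: DEFAULT only fills an omitted column; an explicit NULL is still allowed → nullable.
- floor: no NOT NULL constraint applies → nullable.
- review_id: part of the PRIMARY KEY, which implies NOT NULL → not nullable.
- bonus: declared NOT NULL → not nullable.
- location: declared NOT NULL → not nullable.

name, manager, hire_date, headcount, phone, score, floor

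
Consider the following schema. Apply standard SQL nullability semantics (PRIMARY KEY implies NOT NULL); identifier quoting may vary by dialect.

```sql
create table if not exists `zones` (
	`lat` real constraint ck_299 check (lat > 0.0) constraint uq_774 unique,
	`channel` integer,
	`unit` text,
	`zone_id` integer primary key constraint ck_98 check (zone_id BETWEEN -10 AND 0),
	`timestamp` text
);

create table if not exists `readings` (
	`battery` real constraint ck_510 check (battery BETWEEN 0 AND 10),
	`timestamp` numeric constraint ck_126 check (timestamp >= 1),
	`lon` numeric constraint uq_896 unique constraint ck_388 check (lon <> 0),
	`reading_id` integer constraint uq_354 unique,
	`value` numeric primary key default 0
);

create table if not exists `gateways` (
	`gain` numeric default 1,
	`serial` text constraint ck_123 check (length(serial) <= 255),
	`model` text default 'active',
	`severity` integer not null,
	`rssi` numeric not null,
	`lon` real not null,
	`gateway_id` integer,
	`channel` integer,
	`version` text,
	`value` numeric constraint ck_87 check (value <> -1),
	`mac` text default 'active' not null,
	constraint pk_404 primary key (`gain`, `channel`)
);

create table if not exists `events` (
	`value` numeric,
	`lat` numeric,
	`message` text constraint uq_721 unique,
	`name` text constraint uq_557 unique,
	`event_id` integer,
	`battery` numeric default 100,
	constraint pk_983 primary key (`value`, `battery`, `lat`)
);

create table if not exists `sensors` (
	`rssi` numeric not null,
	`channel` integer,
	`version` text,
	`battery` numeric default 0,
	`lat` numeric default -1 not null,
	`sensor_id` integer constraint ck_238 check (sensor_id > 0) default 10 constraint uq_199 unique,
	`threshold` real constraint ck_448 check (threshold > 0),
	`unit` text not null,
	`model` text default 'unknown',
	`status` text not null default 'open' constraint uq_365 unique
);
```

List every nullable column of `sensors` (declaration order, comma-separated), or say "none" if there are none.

- rssi: declared NOT NULL → not nullable.
- channel: no NOT NULL constraint applies → nullable.
- version: no NOT NULL constraint applies → nullable.
- battery: DEFAULT only fills an omitted column; an explicit NULL is still allowed → nullable.
- lat: declared NOT NULL → not nullable.
- sensor_id: CHECK does not forbid NULL (a CHECK constraint passes when its expression is NULL) → nullable.
- threshold: CHECK does not forbid NULL (a CHECK constraint passes when its expression is NULL) → nullable.
- unit: declared NOT NULL → not nullable.
- model: DEFAULT only fills an omitted column; an explicit NULL is still allowed → nullable.
- status: declared NOT NULL → not nullable.

channel, version, battery, sensor_id, threshold, model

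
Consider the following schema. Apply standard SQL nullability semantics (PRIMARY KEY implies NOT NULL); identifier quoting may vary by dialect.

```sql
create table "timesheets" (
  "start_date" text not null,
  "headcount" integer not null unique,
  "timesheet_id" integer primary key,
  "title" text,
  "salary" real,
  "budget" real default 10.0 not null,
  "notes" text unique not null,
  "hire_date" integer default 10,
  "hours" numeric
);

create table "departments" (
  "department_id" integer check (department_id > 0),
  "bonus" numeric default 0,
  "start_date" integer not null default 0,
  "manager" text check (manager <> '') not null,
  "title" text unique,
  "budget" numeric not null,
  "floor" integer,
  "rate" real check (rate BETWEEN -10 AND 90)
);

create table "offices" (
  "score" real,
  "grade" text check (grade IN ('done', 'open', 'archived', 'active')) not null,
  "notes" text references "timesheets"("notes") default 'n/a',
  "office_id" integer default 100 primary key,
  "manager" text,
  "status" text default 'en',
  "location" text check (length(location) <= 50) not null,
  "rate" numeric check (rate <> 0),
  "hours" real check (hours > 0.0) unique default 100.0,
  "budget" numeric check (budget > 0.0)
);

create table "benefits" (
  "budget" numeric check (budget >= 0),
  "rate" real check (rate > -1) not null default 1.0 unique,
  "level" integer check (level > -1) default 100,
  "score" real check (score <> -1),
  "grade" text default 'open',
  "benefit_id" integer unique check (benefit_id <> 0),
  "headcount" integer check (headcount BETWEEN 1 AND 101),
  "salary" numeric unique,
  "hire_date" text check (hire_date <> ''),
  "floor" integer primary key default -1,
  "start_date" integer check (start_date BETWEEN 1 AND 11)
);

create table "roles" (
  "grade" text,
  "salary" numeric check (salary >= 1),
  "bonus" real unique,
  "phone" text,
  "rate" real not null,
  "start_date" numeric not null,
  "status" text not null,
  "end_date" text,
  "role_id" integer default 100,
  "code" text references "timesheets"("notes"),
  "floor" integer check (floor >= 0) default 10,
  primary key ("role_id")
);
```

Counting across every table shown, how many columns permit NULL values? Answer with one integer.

timesheets: 4 nullable (title, salary, hire_date, hours — PK (timesheet_id) and explicit NOT NULL columns excluded).
departments: 5 nullable (department_id, bonus, title, floor, rate — PK none and explicit NOT NULL columns excluded).
offices: 7 nullable (score, notes, manager, status, rate, hours, budget — PK (office_id) and explicit NOT NULL columns excluded).
benefits: 9 nullable (budget, level, score, grade, benefit_id, headcount, salary, hire_date, start_date — PK (floor) and explicit NOT NULL columns excluded).
roles: 7 nullable (grade, salary, bonus, phone, end_date, code, floor — PK (role_id) and explicit NOT NULL columns excluded).
Total: 4 + 5 + 7 + 9 + 7 = 32.

32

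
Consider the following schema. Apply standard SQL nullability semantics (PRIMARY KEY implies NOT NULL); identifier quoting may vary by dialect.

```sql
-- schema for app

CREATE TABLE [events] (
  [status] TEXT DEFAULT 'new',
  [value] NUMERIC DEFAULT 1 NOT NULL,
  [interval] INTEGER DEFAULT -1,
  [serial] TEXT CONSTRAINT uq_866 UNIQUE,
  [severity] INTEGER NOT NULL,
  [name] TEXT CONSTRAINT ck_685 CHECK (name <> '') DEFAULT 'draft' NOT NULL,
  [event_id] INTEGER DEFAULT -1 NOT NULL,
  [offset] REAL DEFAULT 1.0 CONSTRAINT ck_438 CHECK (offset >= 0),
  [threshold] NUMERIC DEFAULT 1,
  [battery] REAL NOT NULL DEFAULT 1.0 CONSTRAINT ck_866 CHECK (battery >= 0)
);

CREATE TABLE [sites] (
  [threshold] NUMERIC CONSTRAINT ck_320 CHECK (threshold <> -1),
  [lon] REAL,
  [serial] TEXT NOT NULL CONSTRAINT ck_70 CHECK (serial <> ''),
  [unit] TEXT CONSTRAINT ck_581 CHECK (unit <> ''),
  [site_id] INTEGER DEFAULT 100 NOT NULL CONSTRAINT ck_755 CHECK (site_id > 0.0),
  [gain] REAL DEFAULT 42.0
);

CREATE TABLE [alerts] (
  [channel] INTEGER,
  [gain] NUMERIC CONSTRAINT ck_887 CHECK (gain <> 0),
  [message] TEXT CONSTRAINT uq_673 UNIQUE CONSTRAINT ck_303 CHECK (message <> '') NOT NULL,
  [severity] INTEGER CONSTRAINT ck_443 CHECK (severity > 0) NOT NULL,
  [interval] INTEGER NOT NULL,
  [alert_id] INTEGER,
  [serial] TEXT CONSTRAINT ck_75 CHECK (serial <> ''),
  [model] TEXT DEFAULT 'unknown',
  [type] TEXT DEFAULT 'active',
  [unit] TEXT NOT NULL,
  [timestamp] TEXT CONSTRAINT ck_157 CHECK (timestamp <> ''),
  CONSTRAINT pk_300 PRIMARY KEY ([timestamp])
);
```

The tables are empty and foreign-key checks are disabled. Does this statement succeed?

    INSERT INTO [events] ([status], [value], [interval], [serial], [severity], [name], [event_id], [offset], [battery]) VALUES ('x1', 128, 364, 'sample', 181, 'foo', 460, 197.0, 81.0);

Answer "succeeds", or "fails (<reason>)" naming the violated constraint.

NOT NULL columns: battery is supplied; event_id is supplied; name is supplied; severity is supplied; value is supplied.
CHECK constraints: 'foo' satisfies (name <> ''); 197.0 satisfies (offset >= 0); 81.0 satisfies (battery >= 0).
No constraint is violated.

succeeds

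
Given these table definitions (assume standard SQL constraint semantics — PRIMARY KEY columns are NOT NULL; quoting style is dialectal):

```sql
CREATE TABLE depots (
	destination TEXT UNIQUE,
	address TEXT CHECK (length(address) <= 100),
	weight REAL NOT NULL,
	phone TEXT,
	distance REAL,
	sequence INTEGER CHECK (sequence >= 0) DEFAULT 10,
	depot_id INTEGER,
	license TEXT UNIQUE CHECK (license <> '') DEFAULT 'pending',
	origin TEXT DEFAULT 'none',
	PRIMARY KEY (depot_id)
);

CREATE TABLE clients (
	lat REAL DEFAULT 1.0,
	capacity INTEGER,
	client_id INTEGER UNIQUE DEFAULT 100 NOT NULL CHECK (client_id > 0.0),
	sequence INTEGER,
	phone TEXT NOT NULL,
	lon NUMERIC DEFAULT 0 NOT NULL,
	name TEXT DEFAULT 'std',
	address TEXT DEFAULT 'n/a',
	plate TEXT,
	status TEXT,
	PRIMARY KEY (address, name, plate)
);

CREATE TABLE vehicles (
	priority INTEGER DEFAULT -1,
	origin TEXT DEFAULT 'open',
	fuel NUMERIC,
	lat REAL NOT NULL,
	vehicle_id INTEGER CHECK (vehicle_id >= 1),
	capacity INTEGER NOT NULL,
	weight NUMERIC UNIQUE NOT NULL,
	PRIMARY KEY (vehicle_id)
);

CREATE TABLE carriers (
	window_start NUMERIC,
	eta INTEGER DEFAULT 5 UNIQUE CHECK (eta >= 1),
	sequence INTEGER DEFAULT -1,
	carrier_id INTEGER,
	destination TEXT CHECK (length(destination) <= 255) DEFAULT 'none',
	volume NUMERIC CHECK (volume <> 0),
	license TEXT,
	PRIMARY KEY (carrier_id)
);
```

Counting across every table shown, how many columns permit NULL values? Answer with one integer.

20

depots: 7 nullable (destination, address, phone, distance, sequence, license, origin — PK (depot_id) and explicit NOT NULL columns excluded).
clients: 4 nullable (lat, capacity, sequence, status — PK (address, name, plate) and explicit NOT NULL columns excluded).
vehicles: 3 nullable (priority, origin, fuel — PK (vehicle_id) and explicit NOT NULL columns excluded).
carriers: 6 nullable (window_start, eta, sequence, destination, volume, license — PK (carrier_id) and explicit NOT NULL columns excluded).
Total: 7 + 4 + 3 + 6 = 20.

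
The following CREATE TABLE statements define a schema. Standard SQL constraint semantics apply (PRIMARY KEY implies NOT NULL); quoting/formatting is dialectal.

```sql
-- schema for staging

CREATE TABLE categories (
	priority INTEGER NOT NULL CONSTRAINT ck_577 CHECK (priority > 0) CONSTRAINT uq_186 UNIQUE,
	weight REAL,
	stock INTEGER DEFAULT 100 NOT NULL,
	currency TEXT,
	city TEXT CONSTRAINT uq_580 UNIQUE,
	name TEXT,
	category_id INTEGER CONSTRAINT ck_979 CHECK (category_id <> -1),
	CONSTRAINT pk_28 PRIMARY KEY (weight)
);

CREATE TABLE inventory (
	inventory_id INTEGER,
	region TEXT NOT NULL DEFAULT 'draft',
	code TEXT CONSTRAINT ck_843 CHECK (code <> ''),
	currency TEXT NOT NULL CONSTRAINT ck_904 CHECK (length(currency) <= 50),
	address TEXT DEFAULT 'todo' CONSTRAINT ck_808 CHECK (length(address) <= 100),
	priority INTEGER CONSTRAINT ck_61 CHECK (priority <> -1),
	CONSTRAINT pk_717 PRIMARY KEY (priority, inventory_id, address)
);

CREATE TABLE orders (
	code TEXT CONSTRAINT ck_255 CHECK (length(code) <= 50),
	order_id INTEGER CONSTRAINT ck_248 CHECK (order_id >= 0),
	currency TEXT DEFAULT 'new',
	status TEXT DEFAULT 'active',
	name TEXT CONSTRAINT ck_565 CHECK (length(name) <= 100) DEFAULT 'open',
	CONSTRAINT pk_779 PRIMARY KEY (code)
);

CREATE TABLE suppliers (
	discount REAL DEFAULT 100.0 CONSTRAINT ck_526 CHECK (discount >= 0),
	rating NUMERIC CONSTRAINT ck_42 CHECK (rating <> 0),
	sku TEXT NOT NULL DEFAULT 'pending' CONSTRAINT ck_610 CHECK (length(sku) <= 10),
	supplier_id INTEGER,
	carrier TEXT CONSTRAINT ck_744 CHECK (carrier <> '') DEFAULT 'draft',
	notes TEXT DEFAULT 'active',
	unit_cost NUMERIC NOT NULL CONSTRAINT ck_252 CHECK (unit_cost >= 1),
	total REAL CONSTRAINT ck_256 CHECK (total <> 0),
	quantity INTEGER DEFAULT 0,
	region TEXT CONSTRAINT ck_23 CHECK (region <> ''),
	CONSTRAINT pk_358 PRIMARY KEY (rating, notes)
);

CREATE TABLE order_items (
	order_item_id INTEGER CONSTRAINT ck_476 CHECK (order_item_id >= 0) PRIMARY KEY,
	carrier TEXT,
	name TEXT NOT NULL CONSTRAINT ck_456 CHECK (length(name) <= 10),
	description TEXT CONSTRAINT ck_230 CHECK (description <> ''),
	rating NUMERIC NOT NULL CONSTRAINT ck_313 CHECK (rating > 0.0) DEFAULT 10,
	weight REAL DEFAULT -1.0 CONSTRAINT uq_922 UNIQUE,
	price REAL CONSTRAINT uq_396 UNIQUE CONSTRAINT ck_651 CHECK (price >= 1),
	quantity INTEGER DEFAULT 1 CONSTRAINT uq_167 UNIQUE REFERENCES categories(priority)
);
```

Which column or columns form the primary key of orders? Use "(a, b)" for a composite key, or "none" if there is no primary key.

code

code is declared PRIMARY KEY as a table-level PRIMARY KEY clause.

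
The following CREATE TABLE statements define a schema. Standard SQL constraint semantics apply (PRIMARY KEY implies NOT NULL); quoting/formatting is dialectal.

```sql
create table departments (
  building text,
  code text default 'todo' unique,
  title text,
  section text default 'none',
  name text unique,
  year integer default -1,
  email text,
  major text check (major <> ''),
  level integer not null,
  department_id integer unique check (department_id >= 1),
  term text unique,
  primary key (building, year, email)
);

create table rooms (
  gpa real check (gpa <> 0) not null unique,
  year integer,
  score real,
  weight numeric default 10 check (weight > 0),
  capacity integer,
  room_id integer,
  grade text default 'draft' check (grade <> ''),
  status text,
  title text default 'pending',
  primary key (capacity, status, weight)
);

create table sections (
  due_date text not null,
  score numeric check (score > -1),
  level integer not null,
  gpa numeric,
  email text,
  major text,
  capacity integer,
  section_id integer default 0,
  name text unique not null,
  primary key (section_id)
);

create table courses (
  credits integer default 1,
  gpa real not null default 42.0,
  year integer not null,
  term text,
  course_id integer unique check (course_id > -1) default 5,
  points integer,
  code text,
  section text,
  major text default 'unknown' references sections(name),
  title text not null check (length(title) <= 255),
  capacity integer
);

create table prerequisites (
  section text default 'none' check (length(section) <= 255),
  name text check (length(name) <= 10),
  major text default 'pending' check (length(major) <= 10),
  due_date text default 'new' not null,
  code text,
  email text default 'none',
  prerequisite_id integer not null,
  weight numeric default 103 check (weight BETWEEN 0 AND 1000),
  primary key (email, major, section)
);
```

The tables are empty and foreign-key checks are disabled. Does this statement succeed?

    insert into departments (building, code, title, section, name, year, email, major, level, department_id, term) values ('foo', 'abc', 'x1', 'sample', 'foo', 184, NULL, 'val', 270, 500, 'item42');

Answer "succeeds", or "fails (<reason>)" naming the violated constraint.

fails (NOT NULL on email)

email is explicitly set to NULL, but email is part of the PRIMARY KEY (implied NOT NULL).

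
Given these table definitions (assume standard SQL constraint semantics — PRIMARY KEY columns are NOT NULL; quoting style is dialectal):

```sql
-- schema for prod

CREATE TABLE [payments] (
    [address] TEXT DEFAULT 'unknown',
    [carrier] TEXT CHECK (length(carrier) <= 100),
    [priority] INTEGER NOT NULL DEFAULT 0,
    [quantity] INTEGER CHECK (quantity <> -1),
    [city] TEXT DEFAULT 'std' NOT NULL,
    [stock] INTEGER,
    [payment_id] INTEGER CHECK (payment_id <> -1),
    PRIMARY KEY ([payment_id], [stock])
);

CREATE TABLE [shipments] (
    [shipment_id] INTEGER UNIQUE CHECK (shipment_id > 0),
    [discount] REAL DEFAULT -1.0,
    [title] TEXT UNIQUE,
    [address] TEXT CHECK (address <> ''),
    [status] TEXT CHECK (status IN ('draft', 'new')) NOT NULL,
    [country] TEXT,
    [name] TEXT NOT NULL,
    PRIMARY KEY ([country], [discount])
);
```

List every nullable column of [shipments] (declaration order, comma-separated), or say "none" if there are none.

- shipment_id: CHECK does not forbid NULL (a CHECK constraint passes when its expression is NULL) → nullable.
- discount: part of the PRIMARY KEY, which implies NOT NULL → not nullable.
- title: UNIQUE does not imply NOT NULL → nullable.
- address: CHECK does not forbid NULL (a CHECK constraint passes when its expression is NULL) → nullable.
- status: declared NOT NULL → not nullable.
- country: part of the PRIMARY KEY, which implies NOT NULL → not nullable.
- name: declared NOT NULL → not nullable.

shipment_id, title, address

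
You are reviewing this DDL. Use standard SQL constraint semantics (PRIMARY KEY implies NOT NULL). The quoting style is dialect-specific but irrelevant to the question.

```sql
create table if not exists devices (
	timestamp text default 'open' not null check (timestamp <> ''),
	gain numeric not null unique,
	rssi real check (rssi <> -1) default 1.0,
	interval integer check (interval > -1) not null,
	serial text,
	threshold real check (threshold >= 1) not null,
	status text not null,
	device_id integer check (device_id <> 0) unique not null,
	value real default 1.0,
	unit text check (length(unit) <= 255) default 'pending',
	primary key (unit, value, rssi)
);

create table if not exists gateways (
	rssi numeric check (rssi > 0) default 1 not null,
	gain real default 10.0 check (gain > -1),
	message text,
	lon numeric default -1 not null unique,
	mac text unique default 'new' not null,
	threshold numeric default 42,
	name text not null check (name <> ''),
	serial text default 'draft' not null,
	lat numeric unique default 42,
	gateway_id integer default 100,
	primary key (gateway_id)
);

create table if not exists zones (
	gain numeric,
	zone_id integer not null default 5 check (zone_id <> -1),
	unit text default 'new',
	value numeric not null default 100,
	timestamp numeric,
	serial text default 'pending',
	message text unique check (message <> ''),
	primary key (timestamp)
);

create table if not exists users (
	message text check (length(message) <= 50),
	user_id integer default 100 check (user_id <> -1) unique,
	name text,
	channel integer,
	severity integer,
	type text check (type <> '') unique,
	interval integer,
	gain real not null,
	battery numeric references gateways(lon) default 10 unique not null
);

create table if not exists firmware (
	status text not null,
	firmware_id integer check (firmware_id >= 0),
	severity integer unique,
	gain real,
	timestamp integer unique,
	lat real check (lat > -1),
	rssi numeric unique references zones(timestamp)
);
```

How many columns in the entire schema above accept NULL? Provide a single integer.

devices: 1 nullable (serial — PK (unit, value, rssi) and explicit NOT NULL columns excluded).
gateways: 4 nullable (gain, message, threshold, lat — PK (gateway_id) and explicit NOT NULL columns excluded).
zones: 4 nullable (gain, unit, serial, message — PK (timestamp) and explicit NOT NULL columns excluded).
users: 7 nullable (message, user_id, name, channel, severity, type, interval — PK none and explicit NOT NULL columns excluded).
firmware: 6 nullable (firmware_id, severity, gain, timestamp, lat, rssi — PK none and explicit NOT NULL columns excluded).
Total: 1 + 4 + 4 + 7 + 6 = 22.

22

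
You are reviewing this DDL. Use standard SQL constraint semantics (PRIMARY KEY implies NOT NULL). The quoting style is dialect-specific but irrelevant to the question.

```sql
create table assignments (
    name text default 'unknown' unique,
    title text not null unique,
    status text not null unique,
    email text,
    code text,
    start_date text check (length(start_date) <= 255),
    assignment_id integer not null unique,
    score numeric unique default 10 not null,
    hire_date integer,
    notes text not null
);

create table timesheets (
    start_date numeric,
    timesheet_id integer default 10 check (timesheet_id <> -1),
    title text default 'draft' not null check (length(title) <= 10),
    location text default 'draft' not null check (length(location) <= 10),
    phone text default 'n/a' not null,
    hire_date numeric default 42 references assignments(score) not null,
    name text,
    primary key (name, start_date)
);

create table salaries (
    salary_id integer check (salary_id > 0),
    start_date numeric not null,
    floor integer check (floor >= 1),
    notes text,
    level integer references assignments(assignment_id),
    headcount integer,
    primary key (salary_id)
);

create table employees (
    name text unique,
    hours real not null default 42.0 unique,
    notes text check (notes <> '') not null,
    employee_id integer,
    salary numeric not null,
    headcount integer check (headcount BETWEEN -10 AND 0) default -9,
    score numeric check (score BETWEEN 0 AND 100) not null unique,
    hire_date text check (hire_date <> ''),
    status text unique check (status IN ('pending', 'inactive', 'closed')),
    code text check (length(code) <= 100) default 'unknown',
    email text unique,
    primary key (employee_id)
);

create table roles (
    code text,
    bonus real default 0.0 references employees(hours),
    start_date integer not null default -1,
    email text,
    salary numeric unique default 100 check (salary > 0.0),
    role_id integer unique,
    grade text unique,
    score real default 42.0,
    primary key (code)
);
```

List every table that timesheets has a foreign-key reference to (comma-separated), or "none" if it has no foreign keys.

- hire_date REFERENCES assignments(score).

assignments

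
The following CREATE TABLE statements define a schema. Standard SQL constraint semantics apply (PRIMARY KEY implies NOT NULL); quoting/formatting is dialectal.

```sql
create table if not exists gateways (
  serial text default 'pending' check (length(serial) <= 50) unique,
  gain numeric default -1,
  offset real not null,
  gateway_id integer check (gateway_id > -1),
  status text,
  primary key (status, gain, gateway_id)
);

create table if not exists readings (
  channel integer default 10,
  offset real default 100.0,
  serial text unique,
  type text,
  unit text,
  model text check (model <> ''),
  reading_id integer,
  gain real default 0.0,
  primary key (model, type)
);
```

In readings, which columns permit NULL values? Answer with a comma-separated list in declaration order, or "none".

- channel: DEFAULT only fills an omitted column; an explicit NULL is still allowed → nullable.
- offset: DEFAULT only fills an omitted column; an explicit NULL is still allowed → nullable.
- serial: UNIQUE does not imply NOT NULL → nullable.
- type: part of the PRIMARY KEY, which implies NOT NULL → not nullable.
- unit: no NOT NULL constraint applies → nullable.
- model: part of the PRIMARY KEY, which implies NOT NULL → not nullable.
- reading_id: no NOT NULL constraint applies → nullable.
- gain: DEFAULT only fills an omitted column; an explicit NULL is still allowed → nullable.

channel, offset, serial, unit, reading_id, gain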